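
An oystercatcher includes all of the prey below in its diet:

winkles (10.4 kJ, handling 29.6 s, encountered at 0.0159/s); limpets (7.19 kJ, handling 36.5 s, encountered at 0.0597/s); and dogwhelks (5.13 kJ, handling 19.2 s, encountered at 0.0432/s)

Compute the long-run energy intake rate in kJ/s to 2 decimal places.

0.18 kJ/s

Energy encountered per unit search time: 0.0159×10.4 + 0.0597×7.19 + 0.0432×5.13 = 0.8162 kJ/s.
Handling time per unit search time: 0.0159×29.6 + 0.0597×36.5 + 0.0432×19.2 = 3.479.
Rate = 0.8162/(1 + 3.479) = 0.1822 kJ/s.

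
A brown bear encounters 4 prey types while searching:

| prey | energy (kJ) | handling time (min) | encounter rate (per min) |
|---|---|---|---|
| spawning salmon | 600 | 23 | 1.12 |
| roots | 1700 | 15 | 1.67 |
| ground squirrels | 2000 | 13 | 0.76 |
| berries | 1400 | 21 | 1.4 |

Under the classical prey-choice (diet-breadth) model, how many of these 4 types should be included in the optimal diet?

E/h in descending order: ground squirrels 154, roots 113, berries 66.7, spawning salmon 26.1 kJ/min. The optimal diet is the largest prefix of this list for which every included type satisfies E_i/h_i > R on the types above it.
Rate on top 1: 139.7. roots: 113 < 139.7 → exclude; stop.
Optimal diet: ground squirrels — 1 of 4 types.

1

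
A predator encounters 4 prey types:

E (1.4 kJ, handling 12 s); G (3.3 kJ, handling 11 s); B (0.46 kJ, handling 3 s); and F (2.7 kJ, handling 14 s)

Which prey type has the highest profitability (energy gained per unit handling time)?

Profitability E/h (kJ/s): E = 1.4/12 = 0.117, G = 3.3/11 = 0.3, B = 0.46/3 = 0.153, F = 2.7/14 = 0.193.
Ranked: G > F > B > E.

G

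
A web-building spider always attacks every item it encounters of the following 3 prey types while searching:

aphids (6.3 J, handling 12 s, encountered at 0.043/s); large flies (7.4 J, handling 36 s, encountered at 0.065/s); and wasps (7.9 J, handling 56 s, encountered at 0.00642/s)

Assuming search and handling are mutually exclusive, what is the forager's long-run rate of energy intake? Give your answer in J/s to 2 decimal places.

R = Σλ_iE_i / (1 + Σλ_ih_i)
Numerator: 0.043×6.3 + 0.065×7.4 + 0.00642×7.9 = 0.8026
Denominator: 1 + 0.043×12 + 0.065×36 + 0.00642×56 = 4.216
R = 0.8026/4.216 = 0.1904 J/s

0.19 J/s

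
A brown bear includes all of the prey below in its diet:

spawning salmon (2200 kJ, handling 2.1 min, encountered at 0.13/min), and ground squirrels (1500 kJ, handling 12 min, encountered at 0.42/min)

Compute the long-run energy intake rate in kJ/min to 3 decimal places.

145.097 kJ/min

R = Σλ_iE_i / (1 + Σλ_ih_i)
Numerator: 0.13×2200 + 0.42×1500 = 916
Denominator: 1 + 0.13×2.1 + 0.42×12 = 6.313
R = 916/6.313 = 145.1 kJ/min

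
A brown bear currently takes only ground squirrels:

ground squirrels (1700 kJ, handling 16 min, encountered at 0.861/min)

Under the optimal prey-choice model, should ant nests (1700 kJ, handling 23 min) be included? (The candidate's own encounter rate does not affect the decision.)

No

Current rate: (0.861×1700)/(1 + 0.861×16) = 99.06 kJ/min.
ant nests: E/h = 1700/23 = 73.91 kJ/min.
Since 73.91 < R, time spent handling ant nests is better spent searching.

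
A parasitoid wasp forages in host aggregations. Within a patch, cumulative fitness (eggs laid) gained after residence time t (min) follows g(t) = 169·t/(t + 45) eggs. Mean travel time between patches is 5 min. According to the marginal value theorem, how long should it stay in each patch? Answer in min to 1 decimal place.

15.0 min

Optimal t* satisfies g'(t*) = g(t*)/(T + t*).
g'(t) = 169·45/(t + 45)². Setting 169·45/(t+45)² = 169t/[(t+45)(5+t)] gives 45(5+t) = t(t+45), so t² = 45×5 = 225.
t* = √225 = 15 min.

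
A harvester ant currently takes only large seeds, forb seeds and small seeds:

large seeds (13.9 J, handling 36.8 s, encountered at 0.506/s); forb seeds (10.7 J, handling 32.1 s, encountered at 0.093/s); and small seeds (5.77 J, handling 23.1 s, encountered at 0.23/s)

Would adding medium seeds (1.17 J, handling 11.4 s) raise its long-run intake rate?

On large seeds, forb seeds and small seeds alone, R = ΣλE/(1+Σλh) = 9.356/27.92 = 0.3351 J/s.
medium seeds: E/h = 1.17/11.4 = 0.1026 J/s.
Since 0.1026 < R, time spent handling medium seeds is better spent searching.

No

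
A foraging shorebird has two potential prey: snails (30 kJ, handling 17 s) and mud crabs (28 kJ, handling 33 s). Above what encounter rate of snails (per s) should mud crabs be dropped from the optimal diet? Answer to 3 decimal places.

The zero-one rule: include mud crabs iff E₂/h₂ > λE₁/(1+λh₁). Equality gives the switch point.
λE₁h₂ = E₂ + λE₂h₁ ⇒ λ = E₂/(E₁h₂ − E₂h₁) = 28/(990 − 476) = 0.05447 per s.

0.054 per s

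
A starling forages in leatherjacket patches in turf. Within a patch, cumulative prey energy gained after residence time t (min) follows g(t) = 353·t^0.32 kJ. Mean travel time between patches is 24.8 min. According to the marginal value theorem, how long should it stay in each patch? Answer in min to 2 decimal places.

By the marginal value theorem, leave when the instantaneous gain rate g'(t) equals the habitat-wide average g(t)/(T + t).
g'(t) = 0.32·353·t^-0.68. Setting 0.32·353·t^-0.68 = 353·t^0.32/(24.8+t) gives 0.32(24.8+t) = t, so 0.68·t = 0.32×24.8.
t* = 0.32×24.8/0.68 = 11.67 min.

11.67 min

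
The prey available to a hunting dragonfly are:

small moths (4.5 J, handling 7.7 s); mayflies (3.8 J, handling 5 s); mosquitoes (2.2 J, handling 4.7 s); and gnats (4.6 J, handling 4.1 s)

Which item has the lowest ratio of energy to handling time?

mosquitoes

In descending order of E/h:
gnats: 4.6/4.1 = 1.12 J/s
mayflies: 3.8/5 = 0.76 J/s
small moths: 4.5/7.7 = 0.584 J/s
mosquitoes: 2.2/4.7 = 0.468 J/s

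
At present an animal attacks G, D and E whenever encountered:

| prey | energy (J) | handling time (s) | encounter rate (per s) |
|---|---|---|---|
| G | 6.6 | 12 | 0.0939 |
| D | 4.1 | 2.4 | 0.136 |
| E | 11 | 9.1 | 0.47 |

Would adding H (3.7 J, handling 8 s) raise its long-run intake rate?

No

Current rate: (0.0939×6.6 + 0.136×4.1 + 0.47×11)/(1 + 0.0939×12 + 0.136×2.4 + 0.47×9.1) = 0.9431 J/s.
H: E/h = 3.7/8 = 0.4625 J/s.
0.4625 < 0.9431, so adding H would lower the average — exclude it.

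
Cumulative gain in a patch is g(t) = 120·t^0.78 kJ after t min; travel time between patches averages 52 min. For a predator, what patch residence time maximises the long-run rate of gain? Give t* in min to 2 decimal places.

Optimal t* satisfies g'(t*) = g(t*)/(T + t*).
g'(t) = 0.78·120·t^-0.22. Setting 0.78·120·t^-0.22 = 120·t^0.78/(52+t) gives 0.78(52+t) = t, so 0.22·t = 0.78×52.
t* = 0.78×52/0.22 = 184.4 min.

184.36 min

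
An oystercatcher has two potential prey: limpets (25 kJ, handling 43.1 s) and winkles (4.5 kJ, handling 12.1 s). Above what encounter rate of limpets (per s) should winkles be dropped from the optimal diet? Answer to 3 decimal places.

0.041 per s

Drop winkles once their profitability E₂/h₂ falls below the rate achievable on limpets alone: E₂/h₂ = λE₁/(1 + λh₁).
Solve for λ: λE₁h₂ = E₂(1 + λh₁) → λ(E₁h₂ − E₂h₁) = E₂ → λ = E₂/(E₁h₂ − E₂h₁).
λ = 4.5/(25×12.1 − 4.5×43.1) = 4.5/108.5 = 0.04146 per s.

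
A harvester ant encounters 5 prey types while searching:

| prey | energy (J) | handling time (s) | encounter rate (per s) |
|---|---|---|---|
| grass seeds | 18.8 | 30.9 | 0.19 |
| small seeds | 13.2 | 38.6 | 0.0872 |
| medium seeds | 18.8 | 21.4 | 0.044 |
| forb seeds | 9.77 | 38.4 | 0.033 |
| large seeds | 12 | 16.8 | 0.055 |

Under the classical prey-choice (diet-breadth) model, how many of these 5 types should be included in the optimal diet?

E/h in descending order: medium seeds 0.879, large seeds 0.714, grass seeds 0.608, small seeds 0.342, forb seeds 0.254 J/s. The optimal diet is the largest prefix of this list for which every included type satisfies E_i/h_i > R on the types above it.
Rate on top 1: 0.426. large seeds: 0.714 > 0.426 → include.
Rate on top 2: 0.519. grass seeds: 0.608 > 0.519 → include.
Rate on top 3: 0.5791. small seeds: 0.342 < 0.5791 → exclude; stop.
Optimal diet: medium seeds, large seeds, grass seeds — 3 of 5 types.

3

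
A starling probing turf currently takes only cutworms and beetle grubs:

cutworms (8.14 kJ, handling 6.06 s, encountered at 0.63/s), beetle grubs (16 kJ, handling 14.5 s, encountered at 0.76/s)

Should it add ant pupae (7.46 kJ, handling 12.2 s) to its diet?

Current rate: (0.63×8.14 + 0.76×16)/(1 + 0.63×6.06 + 0.76×14.5) = 1.092 kJ/s.
Profitability of ant pupae: 7.46/12.2 = 0.6115 kJ/s.
0.6115 < 1.092, so adding ant pupae would lower the average — exclude it.

No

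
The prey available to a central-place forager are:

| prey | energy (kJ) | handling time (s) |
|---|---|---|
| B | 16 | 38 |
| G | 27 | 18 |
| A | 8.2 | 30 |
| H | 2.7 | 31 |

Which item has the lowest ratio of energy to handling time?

In descending order of E/h:
G: 27/18 = 1.5 kJ/s
B: 16/38 = 0.421 kJ/s
A: 8.2/30 = 0.273 kJ/s
H: 2.7/31 = 0.0871 kJ/s

H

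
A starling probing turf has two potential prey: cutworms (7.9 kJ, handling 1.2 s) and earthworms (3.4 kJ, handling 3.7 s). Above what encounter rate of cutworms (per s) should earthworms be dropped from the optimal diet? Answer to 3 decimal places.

At the threshold, the rate on cutworms alone equals the profitability of earthworms: λ·7.9/(1 + λ·1.2) = 3.4/3.7 = 0.9189.
Rearranging, λ(7.9 − 0.9189×1.2) = 0.9189, so λ = 0.9189/6.797 = 0.1352 per s.

0.135 per s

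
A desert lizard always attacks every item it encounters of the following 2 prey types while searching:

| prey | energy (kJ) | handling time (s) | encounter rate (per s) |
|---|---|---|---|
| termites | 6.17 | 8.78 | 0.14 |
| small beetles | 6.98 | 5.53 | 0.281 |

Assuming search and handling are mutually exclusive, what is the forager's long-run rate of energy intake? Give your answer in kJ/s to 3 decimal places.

Energy encountered per unit search time: 0.14×6.17 + 0.281×6.98 = 2.825 kJ/s.
Handling time per unit search time: 0.14×8.78 + 0.281×5.53 = 2.783.
Rate = 2.825/(1 + 2.783) = 0.7468 kJ/s.

0.747 kJ/s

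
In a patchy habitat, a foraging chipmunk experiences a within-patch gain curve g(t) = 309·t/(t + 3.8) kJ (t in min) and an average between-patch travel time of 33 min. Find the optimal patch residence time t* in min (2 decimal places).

11.20 min

Maximise g(t)/(T+t): set derivative to zero → g'(t)(T+t) = g(t).
g'(t) = 309·3.8/(t + 3.8)². Setting 309·3.8/(t+3.8)² = 309t/[(t+3.8)(33+t)] gives 3.8(33+t) = t(t+3.8), so t² = 3.8×33 = 125.4.
t* = √125.4 = 11.2 min.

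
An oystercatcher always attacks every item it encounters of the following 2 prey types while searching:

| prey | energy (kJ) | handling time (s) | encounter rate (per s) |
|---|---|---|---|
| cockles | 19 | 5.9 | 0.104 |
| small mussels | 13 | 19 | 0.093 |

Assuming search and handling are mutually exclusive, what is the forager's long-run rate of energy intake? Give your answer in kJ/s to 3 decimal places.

0.942 kJ/s

R = Σλ_iE_i / (1 + Σλ_ih_i)
Numerator: 0.104×19 + 0.093×13 = 3.185
Denominator: 1 + 0.104×5.9 + 0.093×19 = 3.381
R = 3.185/3.381 = 0.9421 kJ/s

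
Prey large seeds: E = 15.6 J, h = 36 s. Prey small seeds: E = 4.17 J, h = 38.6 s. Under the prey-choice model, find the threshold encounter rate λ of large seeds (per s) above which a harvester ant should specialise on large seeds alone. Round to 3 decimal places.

0.009 per s

The zero-one rule: include small seeds iff E₂/h₂ > λE₁/(1+λh₁). Equality gives the switch point.
λE₁h₂ = E₂ + λE₂h₁ ⇒ λ = E₂/(E₁h₂ − E₂h₁) = 4.17/(602.2 − 150.1) = 0.009225 per s.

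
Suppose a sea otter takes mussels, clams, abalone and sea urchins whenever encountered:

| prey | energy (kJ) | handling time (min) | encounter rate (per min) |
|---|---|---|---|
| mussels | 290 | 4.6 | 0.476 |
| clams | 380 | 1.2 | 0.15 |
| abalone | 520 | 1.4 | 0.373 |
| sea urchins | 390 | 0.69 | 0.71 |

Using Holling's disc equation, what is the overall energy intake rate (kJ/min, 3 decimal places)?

151.973 kJ/min

Energy encountered per unit search time: 0.476×290 + 0.15×380 + 0.373×520 + 0.71×390 = 665.9 kJ/min.
Handling time per unit search time: 0.476×4.6 + 0.15×1.2 + 0.373×1.4 + 0.71×0.69 = 3.382.
Rate = 665.9/(1 + 3.382) = 152 kJ/min.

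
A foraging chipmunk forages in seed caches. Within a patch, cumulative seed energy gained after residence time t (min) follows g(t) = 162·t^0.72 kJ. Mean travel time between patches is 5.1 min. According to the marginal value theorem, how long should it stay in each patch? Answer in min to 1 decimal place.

Maximise g(t)/(T+t): set derivative to zero → g'(t)(T+t) = g(t).
g'(t) = 0.72·162·t^-0.28. Setting 0.72·162·t^-0.28 = 162·t^0.72/(5.1+t) gives 0.72(5.1+t) = t, so 0.28·t = 0.72×5.1.
t* = 0.72×5.1/0.28 = 13.11 min.

13.1 min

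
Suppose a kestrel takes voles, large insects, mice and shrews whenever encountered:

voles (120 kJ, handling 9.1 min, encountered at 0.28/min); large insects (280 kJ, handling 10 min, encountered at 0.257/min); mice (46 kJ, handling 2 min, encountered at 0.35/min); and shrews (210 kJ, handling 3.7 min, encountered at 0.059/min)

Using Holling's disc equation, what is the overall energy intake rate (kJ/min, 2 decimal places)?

Energy encountered per unit search time: 0.28×120 + 0.257×280 + 0.35×46 + 0.059×210 = 134.1 kJ/min.
Handling time per unit search time: 0.28×9.1 + 0.257×10 + 0.35×2 + 0.059×3.7 = 6.036.
Rate = 134.1/(1 + 6.036) = 19.05 kJ/min.

19.05 kJ/min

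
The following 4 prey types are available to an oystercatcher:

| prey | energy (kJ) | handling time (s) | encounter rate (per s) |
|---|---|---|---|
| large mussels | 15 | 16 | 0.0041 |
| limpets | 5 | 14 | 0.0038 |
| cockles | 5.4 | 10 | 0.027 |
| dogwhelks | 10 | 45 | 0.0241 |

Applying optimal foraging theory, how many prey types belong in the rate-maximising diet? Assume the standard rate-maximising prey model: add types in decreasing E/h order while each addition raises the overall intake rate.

Profitabilities (E/h, kJ/s): large mussels 0.938, cockles 0.54, limpets 0.357, dogwhelks 0.222. Add prey in this order while the next type's profitability exceeds the intake rate on those already taken.
Rate on top 1: 0.05771. cockles: 0.54 > 0.05771 → include.
Rate on top 2: 0.1552. limpets: 0.357 > 0.1552 → include.
Rate on top 3: 0.1629. dogwhelks: 0.222 > 0.1629 → include.
Optimal diet: large mussels, cockles, limpets, dogwhelks — 4 of 4 types.

4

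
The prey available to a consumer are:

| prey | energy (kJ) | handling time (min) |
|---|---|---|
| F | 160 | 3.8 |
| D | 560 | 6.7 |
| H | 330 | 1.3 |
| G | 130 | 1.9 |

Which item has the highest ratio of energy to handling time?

H

Profitability E/h (kJ/min): F = 160/3.8 = 42.1, D = 560/6.7 = 83.6, H = 330/1.3 = 254, G = 130/1.9 = 68.4.
Ranked: H > D > G > F.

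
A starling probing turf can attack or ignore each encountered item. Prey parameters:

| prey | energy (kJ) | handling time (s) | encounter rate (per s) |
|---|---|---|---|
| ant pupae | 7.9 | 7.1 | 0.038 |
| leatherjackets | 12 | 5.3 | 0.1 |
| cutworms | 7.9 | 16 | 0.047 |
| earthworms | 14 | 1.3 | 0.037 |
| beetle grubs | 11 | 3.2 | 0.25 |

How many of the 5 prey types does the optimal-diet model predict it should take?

E/h in descending order: earthworms 10.8, beetle grubs 3.44, leatherjackets 2.26, ant pupae 1.11, cutworms 0.494 kJ/s. The optimal diet is the largest prefix of this list for which every included type satisfies E_i/h_i > R on the types above it.
Rate on top 1: 0.4942. beetle grubs: 3.44 > 0.4942 → include.
Rate on top 2: 1.768. leatherjackets: 2.26 > 1.768 → include.
Rate on top 3: 1.879. ant pupae: 1.11 < 1.879 → exclude; stop.
Optimal diet: earthworms, beetle grubs, leatherjackets — 3 of 5 types.

3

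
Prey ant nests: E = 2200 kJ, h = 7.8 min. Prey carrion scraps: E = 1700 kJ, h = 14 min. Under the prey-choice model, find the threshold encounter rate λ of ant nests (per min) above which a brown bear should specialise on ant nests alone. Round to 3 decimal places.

0.097 per min

The zero-one rule: include carrion scraps iff E₂/h₂ > λE₁/(1+λh₁). Equality gives the switch point.
λE₁h₂ = E₂ + λE₂h₁ ⇒ λ = E₂/(E₁h₂ − E₂h₁) = 1700/(3.08e+04 − 1.326e+04) = 0.09692 per min.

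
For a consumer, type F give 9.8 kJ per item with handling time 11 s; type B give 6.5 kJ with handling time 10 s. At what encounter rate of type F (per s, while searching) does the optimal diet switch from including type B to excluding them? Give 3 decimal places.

0.245 per s

The zero-one rule: include type B iff E₂/h₂ > λE₁/(1+λh₁). Equality gives the switch point.
λE₁h₂ = E₂ + λE₂h₁ ⇒ λ = E₂/(E₁h₂ − E₂h₁) = 6.5/(98 − 71.5) = 0.2453 per s.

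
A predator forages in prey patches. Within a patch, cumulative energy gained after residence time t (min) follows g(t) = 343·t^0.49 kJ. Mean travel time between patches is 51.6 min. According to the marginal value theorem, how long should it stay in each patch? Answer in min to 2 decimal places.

49.58 min

By the marginal value theorem, leave when the instantaneous gain rate g'(t) equals the habitat-wide average g(t)/(T + t).
g'(t) = 0.49·343·t^-0.51. Setting 0.49·343·t^-0.51 = 343·t^0.49/(51.6+t) gives 0.49(51.6+t) = t, so 0.51·t = 0.49×51.6.
t* = 0.49×51.6/0.51 = 49.58 min.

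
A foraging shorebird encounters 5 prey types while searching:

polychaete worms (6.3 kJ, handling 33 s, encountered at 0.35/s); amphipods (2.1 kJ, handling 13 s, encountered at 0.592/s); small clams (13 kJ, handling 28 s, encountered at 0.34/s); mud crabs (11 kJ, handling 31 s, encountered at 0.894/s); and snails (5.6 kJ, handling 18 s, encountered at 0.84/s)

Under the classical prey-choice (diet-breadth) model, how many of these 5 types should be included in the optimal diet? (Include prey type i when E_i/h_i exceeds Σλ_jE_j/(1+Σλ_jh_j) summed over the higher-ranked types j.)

Profitabilities (E/h, kJ/s): small clams 0.464, mud crabs 0.355, snails 0.311, polychaete worms 0.191, amphipods 0.162. Add prey in this order while the next type's profitability exceeds the intake rate on those already taken.
Rate on top 1: 0.4202. mud crabs: 0.355 < 0.4202 → exclude; stop.
Optimal diet: small clams — 1 of 5 types.

1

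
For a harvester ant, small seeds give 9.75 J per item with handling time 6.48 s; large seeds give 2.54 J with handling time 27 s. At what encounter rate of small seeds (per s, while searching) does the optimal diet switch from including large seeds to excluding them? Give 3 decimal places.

0.010 per s

The zero-one rule: include large seeds iff E₂/h₂ > λE₁/(1+λh₁). Equality gives the switch point.
λE₁h₂ = E₂ + λE₂h₁ ⇒ λ = E₂/(E₁h₂ − E₂h₁) = 2.54/(263.2 − 16.46) = 0.01029 per s.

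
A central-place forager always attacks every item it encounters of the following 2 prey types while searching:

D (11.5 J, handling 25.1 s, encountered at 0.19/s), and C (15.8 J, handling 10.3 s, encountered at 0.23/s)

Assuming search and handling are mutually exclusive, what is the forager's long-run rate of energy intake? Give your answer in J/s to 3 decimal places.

0.715 J/s

R = (0.19×11.5 + 0.23×15.8) / (1 + 0.19×25.1 + 0.23×10.3) = 5.819/8.138 = 0.715 J/s.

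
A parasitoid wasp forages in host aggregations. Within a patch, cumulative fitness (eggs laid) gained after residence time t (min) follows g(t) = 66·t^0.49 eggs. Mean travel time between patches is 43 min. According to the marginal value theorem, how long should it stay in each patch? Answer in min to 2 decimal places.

Maximise g(t)/(T+t): set derivative to zero → g'(t)(T+t) = g(t).
g'(t) = 0.49·66·t^-0.51. Setting 0.49·66·t^-0.51 = 66·t^0.49/(43+t) gives 0.49(43+t) = t, so 0.51·t = 0.49×43.
t* = 0.49×43/0.51 = 41.31 min.

41.31 min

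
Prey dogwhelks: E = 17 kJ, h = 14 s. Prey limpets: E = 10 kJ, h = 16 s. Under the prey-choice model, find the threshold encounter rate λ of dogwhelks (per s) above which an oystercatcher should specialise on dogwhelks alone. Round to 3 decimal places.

Drop limpets once their profitability E₂/h₂ falls below the rate achievable on dogwhelks alone: E₂/h₂ = λE₁/(1 + λh₁).
Solve for λ: λE₁h₂ = E₂(1 + λh₁) → λ(E₁h₂ − E₂h₁) = E₂ → λ = E₂/(E₁h₂ − E₂h₁).
λ = 10/(17×16 − 10×14) = 10/132 = 0.07576 per s.

0.076 per s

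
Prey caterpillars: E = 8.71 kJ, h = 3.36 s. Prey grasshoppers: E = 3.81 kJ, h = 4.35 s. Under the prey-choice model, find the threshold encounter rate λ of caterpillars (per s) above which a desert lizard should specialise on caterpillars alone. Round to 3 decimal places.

0.152 per s

The zero-one rule: include grasshoppers iff E₂/h₂ > λE₁/(1+λh₁). Equality gives the switch point.
λE₁h₂ = E₂ + λE₂h₁ ⇒ λ = E₂/(E₁h₂ − E₂h₁) = 3.81/(37.89 − 12.8) = 0.1519 per s.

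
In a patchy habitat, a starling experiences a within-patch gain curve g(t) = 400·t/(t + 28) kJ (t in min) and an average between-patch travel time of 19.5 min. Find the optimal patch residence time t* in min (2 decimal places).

Maximise g(t)/(T+t): set derivative to zero → g'(t)(T+t) = g(t).
g'(t) = 400·28/(t + 28)². Setting 400·28/(t+28)² = 400t/[(t+28)(19.5+t)] gives 28(19.5+t) = t(t+28), so t² = 28×19.5 = 546.
t* = √546 = 23.37 min.

23.37 min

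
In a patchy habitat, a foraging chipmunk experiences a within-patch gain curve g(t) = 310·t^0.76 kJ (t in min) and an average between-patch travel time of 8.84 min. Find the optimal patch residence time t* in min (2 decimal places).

27.99 min

By the marginal value theorem, leave when the instantaneous gain rate g'(t) equals the habitat-wide average g(t)/(T + t).
g'(t) = 0.76·310·t^-0.24. Setting 0.76·310·t^-0.24 = 310·t^0.76/(8.84+t) gives 0.76(8.84+t) = t, so 0.24·t = 0.76×8.84.
t* = 0.76×8.84/0.24 = 27.99 min.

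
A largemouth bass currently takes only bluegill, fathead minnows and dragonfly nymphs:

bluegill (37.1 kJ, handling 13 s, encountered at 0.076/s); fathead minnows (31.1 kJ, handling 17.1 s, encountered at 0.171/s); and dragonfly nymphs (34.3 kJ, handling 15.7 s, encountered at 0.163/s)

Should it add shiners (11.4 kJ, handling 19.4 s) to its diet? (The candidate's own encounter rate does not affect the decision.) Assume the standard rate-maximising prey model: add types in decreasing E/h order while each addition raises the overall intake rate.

No

Current rate: (0.076×37.1 + 0.171×31.1 + 0.163×34.3)/(1 + 0.076×13 + 0.171×17.1 + 0.163×15.7) = 1.838 kJ/s.
shiners: E/h = 11.4/19.4 = 0.5876 kJ/s.
0.5876 < 1.838, so adding shiners would lower the average — exclude it.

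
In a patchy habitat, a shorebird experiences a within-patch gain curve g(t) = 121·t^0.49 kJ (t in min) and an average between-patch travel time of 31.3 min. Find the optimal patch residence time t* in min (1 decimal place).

30.1 min

Optimal t* satisfies g'(t*) = g(t*)/(T + t*).
g'(t) = 0.49·121·t^-0.51. Setting 0.49·121·t^-0.51 = 121·t^0.49/(31.3+t) gives 0.49(31.3+t) = t, so 0.51·t = 0.49×31.3.
t* = 0.49×31.3/0.51 = 30.07 min.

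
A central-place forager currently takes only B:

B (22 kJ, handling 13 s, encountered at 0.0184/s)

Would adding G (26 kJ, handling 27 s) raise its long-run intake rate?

Yes

On B alone, R = ΣλE/(1+Σλh) = 0.4048/1.239 = 0.3267 kJ/s.
G: E/h = 26/27 = 0.963 kJ/s.
Since 0.963 > R, including G increases the long-run rate.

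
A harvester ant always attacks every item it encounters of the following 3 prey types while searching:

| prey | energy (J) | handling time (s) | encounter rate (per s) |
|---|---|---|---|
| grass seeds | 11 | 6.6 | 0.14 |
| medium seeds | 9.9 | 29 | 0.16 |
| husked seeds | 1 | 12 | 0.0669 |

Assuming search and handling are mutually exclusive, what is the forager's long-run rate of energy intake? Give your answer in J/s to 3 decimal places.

R = Σλ_iE_i / (1 + Σλ_ih_i)
Numerator: 0.14×11 + 0.16×9.9 + 0.0669×1 = 3.191
Denominator: 1 + 0.14×6.6 + 0.16×29 + 0.0669×12 = 7.367
R = 3.191/7.367 = 0.4331 J/s

0.433 J/s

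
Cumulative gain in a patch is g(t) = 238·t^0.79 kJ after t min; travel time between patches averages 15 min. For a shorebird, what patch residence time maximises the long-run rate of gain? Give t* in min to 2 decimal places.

56.43 min

Optimal t* satisfies g'(t*) = g(t*)/(T + t*).
g'(t) = 0.79·238·t^-0.21. Setting 0.79·238·t^-0.21 = 238·t^0.79/(15+t) gives 0.79(15+t) = t, so 0.21·t = 0.79×15.
t* = 0.79×15/0.21 = 56.43 min.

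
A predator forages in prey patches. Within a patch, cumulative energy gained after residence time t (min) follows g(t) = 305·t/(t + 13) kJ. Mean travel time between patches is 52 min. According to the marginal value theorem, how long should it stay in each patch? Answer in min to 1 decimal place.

Maximise g(t)/(T+t): set derivative to zero → g'(t)(T+t) = g(t).
g'(t) = 305·13/(t + 13)². Setting 305·13/(t+13)² = 305t/[(t+13)(52+t)] gives 13(52+t) = t(t+13), so t² = 13×52 = 676.
t* = √676 = 26 min.

26.0 min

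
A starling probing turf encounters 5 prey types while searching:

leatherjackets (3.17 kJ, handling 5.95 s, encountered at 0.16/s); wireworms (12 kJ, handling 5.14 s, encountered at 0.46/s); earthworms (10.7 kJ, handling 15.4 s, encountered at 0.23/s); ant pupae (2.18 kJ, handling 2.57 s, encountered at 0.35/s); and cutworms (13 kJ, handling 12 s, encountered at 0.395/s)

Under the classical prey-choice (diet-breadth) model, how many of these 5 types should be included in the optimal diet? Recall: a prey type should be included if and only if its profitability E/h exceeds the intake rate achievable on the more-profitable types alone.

1

E/h in descending order: wireworms 2.33, cutworms 1.08, ant pupae 0.848, earthworms 0.695, leatherjackets 0.533 kJ/s. The optimal diet is the largest prefix of this list for which every included type satisfies E_i/h_i > R on the types above it.
Rate on top 1: 1.641. cutworms: 1.08 < 1.641 → exclude; stop.
Optimal diet: wireworms — 1 of 5 types.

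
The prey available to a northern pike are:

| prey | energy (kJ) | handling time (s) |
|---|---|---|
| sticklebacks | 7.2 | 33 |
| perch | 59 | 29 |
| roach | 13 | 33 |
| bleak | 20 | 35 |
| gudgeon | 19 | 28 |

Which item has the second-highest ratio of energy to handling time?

In descending order of E/h:
perch: 59/29 = 2.03 kJ/s
gudgeon: 19/28 = 0.679 kJ/s
bleak: 20/35 = 0.571 kJ/s
roach: 13/33 = 0.394 kJ/s
sticklebacks: 7.2/33 = 0.218 kJ/s

gudgeon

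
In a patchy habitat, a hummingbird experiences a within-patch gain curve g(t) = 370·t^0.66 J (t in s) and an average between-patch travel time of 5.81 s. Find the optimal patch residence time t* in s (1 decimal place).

By the marginal value theorem, leave when the instantaneous gain rate g'(t) equals the habitat-wide average g(t)/(T + t).
g'(t) = 0.66·370·t^-0.34. Setting 0.66·370·t^-0.34 = 370·t^0.66/(5.81+t) gives 0.66(5.81+t) = t, so 0.34·t = 0.66×5.81.
t* = 0.66×5.81/0.34 = 11.28 s.

11.3 s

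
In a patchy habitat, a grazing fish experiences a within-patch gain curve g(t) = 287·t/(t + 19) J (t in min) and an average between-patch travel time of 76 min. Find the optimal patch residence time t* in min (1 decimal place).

Maximise g(t)/(T+t): set derivative to zero → g'(t)(T+t) = g(t).
g'(t) = 287·19/(t + 19)². Setting 287·19/(t+19)² = 287t/[(t+19)(76+t)] gives 19(76+t) = t(t+19), so t² = 19×76 = 1444.
t* = √1444 = 38 min.

38.0 min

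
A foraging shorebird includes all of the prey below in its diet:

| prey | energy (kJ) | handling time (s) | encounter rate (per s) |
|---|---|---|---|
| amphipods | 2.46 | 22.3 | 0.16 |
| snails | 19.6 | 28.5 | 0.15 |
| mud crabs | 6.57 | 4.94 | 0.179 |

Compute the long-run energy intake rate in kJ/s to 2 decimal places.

R = (0.16×2.46 + 0.15×19.6 + 0.179×6.57) / (1 + 0.16×22.3 + 0.15×28.5 + 0.179×4.94) = 4.51/9.727 = 0.4636 kJ/s.

0.46 kJ/s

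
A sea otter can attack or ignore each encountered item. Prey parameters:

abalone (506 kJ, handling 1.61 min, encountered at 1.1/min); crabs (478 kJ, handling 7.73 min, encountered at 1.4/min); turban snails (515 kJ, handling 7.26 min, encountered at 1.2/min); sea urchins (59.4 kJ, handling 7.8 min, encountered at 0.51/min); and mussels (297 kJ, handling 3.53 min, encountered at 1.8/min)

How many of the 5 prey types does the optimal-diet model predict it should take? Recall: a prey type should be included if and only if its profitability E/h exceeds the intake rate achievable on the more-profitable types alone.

1

Rank by E/h (kJ/min): abalone 314, mussels 84.1, turban snails 70.9, crabs 61.8, sea urchins 7.62. Include each in turn until the next type's E/h falls below the running intake rate.
Rate on top 1: 200.9. mussels: 84.1 < 200.9 → exclude; stop.
Optimal diet: abalone — 1 of 5 types.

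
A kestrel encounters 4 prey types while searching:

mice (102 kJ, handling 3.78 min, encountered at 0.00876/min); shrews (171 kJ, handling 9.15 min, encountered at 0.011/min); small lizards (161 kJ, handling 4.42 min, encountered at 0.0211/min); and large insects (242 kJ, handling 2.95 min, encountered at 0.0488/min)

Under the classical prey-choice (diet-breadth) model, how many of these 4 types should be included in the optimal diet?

4

Profitabilities (E/h, kJ/min): large insects 82, small lizards 36.4, mice 27, shrews 18.7. Add prey in this order while the next type's profitability exceeds the intake rate on those already taken.
Rate on top 1: 10.32. small lizards: 36.4 > 10.32 → include.
Rate on top 2: 12.29. mice: 27 > 12.29 → include.
Rate on top 3: 12.67. shrews: 18.7 > 12.67 → include.
Optimal diet: large insects, small lizards, mice, shrews — 4 of 4 types.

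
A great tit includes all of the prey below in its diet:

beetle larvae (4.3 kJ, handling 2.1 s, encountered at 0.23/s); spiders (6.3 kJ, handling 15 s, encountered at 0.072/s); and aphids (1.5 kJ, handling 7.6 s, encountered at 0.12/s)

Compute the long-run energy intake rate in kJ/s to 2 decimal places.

0.47 kJ/s

R = Σλ_iE_i / (1 + Σλ_ih_i)
Numerator: 0.23×4.3 + 0.072×6.3 + 0.12×1.5 = 1.623
Denominator: 1 + 0.23×2.1 + 0.072×15 + 0.12×7.6 = 3.475
R = 1.623/3.475 = 0.4669 kJ/s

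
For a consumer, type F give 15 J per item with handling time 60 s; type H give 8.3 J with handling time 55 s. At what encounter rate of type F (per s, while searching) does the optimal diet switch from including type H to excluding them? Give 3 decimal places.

0.025 per s

The zero-one rule: include type H iff E₂/h₂ > λE₁/(1+λh₁). Equality gives the switch point.
λE₁h₂ = E₂ + λE₂h₁ ⇒ λ = E₂/(E₁h₂ − E₂h₁) = 8.3/(825 − 498) = 0.02538 per s.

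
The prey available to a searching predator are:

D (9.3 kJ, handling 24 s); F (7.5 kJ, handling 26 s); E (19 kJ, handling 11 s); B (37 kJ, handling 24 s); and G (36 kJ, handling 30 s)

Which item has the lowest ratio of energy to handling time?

F

Profitability E/h (kJ/s): D = 9.3/24 = 0.388, F = 7.5/26 = 0.288, E = 19/11 = 1.73, B = 37/24 = 1.54, G = 36/30 = 1.2.
Ranked: E > B > G > D > F.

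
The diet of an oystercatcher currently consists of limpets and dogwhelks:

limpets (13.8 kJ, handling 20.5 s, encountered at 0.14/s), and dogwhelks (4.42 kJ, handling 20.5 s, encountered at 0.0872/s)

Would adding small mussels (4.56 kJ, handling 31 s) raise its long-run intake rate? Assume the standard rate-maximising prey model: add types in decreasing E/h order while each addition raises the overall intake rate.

Intake rate on the current diet: R = (0.14×13.8 + 0.0872×4.42) / (1 + 0.14×20.5 + 0.0872×20.5) = 2.317/5.658 = 0.4096 kJ/s.
small mussels: E/h = 4.56/31 = 0.1471 kJ/s.
0.1471 < 0.4096, so adding small mussels would lower the average — exclude it.

No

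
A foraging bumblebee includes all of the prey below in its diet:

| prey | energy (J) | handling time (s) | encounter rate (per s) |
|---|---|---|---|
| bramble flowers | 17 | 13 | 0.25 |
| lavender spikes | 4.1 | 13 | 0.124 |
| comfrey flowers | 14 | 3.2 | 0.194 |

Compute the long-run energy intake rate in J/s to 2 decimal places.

R = (0.25×17 + 0.124×4.1 + 0.194×14) / (1 + 0.25×13 + 0.124×13 + 0.194×3.2) = 7.474/6.483 = 1.153 J/s.

1.15 J/s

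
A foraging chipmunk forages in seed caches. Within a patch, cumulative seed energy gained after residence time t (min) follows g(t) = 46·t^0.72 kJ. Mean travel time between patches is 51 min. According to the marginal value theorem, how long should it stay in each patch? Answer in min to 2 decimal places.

131.14 min

Optimal t* satisfies g'(t*) = g(t*)/(T + t*).
g'(t) = 0.72·46·t^-0.28. Setting 0.72·46·t^-0.28 = 46·t^0.72/(51+t) gives 0.72(51+t) = t, so 0.28·t = 0.72×51.
t* = 0.72×51/0.28 = 131.1 min.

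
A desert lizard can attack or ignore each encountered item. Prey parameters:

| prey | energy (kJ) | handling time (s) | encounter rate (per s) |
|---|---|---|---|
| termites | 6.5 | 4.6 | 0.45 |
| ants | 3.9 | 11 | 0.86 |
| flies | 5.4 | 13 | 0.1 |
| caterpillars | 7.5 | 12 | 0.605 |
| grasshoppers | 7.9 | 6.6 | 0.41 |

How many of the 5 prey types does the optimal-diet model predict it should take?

Rank by E/h (kJ/s): termites 1.41, grasshoppers 1.2, caterpillars 0.625, flies 0.415, ants 0.355. Include each in turn until the next type's E/h falls below the running intake rate.
Rate on top 1: 0.9528. grasshoppers: 1.2 > 0.9528 → include.
Rate on top 2: 1.067. caterpillars: 0.625 < 1.067 → exclude; stop.
Optimal diet: termites, grasshoppers — 2 of 5 types.

2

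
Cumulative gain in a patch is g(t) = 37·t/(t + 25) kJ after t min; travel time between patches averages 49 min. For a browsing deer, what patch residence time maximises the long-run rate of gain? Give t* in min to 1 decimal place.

35.0 min

Maximise g(t)/(T+t): set derivative to zero → g'(t)(T+t) = g(t).
g'(t) = 37·25/(t + 25)². Setting 37·25/(t+25)² = 37t/[(t+25)(49+t)] gives 25(49+t) = t(t+25), so t² = 25×49 = 1225.
t* = √1225 = 35 min.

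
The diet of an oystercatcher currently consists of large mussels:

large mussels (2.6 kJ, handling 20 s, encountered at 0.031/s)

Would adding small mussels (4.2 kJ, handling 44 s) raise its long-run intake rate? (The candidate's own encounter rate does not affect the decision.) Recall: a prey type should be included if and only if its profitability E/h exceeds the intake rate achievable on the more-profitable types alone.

Yes

Current rate: (0.031×2.6)/(1 + 0.031×20) = 0.04975 kJ/s.
Profitability of small mussels: 4.2/44 = 0.09545 kJ/s.
0.09545 > 0.04975, so adding small mussels raises the average — include it.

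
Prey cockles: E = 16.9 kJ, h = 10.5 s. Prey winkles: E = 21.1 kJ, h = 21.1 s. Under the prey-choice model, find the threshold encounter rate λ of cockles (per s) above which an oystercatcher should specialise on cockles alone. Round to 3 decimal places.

0.156 per s

The zero-one rule: include winkles iff E₂/h₂ > λE₁/(1+λh₁). Equality gives the switch point.
λE₁h₂ = E₂ + λE₂h₁ ⇒ λ = E₂/(E₁h₂ − E₂h₁) = 21.1/(356.6 − 221.6) = 0.1563 per s.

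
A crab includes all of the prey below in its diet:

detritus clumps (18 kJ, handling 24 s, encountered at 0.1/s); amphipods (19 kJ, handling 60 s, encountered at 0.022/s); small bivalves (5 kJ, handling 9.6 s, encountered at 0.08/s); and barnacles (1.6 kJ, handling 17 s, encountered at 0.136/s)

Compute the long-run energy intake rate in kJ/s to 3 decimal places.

0.364 kJ/s

Energy encountered per unit search time: 0.1×18 + 0.022×19 + 0.08×5 + 0.136×1.6 = 2.836 kJ/s.
Handling time per unit search time: 0.1×24 + 0.022×60 + 0.08×9.6 + 0.136×17 = 6.8.
Rate = 2.836/(1 + 6.8) = 0.3635 kJ/s.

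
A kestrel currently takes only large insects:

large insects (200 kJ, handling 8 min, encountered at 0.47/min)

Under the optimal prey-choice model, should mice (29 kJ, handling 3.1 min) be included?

On large insects alone, R = ΣλE/(1+Σλh) = 94/4.76 = 19.75 kJ/min.
Profitability of mice: 29/3.1 = 9.355 kJ/min.
Since 9.355 < R, time spent handling mice is better spent searching.

No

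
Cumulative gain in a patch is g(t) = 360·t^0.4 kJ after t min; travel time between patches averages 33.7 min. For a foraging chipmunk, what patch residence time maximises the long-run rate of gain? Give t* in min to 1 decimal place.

22.5 min

By the marginal value theorem, leave when the instantaneous gain rate g'(t) equals the habitat-wide average g(t)/(T + t).
g'(t) = 0.4·360·t^-0.6. Setting 0.4·360·t^-0.6 = 360·t^0.4/(33.7+t) gives 0.4(33.7+t) = t, so 0.60·t = 0.4×33.7.
t* = 0.4×33.7/0.60 = 22.47 min.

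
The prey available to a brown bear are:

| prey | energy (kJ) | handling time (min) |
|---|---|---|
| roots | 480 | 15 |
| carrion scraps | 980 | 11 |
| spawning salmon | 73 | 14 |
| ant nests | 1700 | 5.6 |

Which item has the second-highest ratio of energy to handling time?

In descending order of E/h:
ant nests: 1700/5.6 = 304 kJ/min
carrion scraps: 980/11 = 89.1 kJ/min
roots: 480/15 = 32 kJ/min
spawning salmon: 73/14 = 5.21 kJ/min

carrion scraps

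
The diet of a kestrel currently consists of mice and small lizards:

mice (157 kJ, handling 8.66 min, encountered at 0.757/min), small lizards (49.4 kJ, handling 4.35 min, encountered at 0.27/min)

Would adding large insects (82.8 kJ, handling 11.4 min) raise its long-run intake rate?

No

On mice and small lizards alone, R = ΣλE/(1+Σλh) = 132.2/8.73 = 15.14 kJ/min.
Profitability of large insects: 82.8/11.4 = 7.263 kJ/min.
Since 7.263 < R, time spent handling large insects is better spent searching.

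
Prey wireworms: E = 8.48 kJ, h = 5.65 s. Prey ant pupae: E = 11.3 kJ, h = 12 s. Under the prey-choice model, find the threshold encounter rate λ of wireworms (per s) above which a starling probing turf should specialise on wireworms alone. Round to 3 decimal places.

0.298 per s

The zero-one rule: include ant pupae iff E₂/h₂ > λE₁/(1+λh₁). Equality gives the switch point.
λE₁h₂ = E₂ + λE₂h₁ ⇒ λ = E₂/(E₁h₂ − E₂h₁) = 11.3/(101.8 − 63.85) = 0.298 per s.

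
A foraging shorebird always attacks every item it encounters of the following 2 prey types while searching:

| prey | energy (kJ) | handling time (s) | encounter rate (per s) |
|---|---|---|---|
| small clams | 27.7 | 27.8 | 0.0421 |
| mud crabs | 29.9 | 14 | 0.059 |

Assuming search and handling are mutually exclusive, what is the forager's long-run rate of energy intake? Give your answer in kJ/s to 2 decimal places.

Energy encountered per unit search time: 0.0421×27.7 + 0.059×29.9 = 2.93 kJ/s.
Handling time per unit search time: 0.0421×27.8 + 0.059×14 = 1.996.
Rate = 2.93/(1 + 1.996) = 0.9779 kJ/s.

0.98 kJ/s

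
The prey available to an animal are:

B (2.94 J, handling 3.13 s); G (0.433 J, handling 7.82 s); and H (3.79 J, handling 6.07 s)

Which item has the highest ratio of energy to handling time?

B

In descending order of E/h:
B: 2.94/3.13 = 0.939 J/s
H: 3.79/6.07 = 0.624 J/s
G: 0.433/7.82 = 0.0554 J/s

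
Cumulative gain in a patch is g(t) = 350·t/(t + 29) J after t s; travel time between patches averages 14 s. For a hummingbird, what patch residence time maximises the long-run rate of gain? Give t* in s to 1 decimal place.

Optimal t* satisfies g'(t*) = g(t*)/(T + t*).
g'(t) = 350·29/(t + 29)². Setting 350·29/(t+29)² = 350t/[(t+29)(14+t)] gives 29(14+t) = t(t+29), so t² = 29×14 = 406.
t* = √406 = 20.15 s.

20.1 s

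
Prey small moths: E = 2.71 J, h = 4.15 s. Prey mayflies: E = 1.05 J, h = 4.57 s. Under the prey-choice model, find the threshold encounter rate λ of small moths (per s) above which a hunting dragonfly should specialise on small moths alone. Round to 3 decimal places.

0.131 per s

The zero-one rule: include mayflies iff E₂/h₂ > λE₁/(1+λh₁). Equality gives the switch point.
λE₁h₂ = E₂ + λE₂h₁ ⇒ λ = E₂/(E₁h₂ − E₂h₁) = 1.05/(12.38 − 4.358) = 0.1308 per s.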